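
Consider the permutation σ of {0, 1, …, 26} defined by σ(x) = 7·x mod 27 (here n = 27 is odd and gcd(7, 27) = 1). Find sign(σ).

+1

Start at x=4: 4 → 1 → 7 → 22 → 19 → 25 → 13 → … (one orbit).
Cycle lengths of π_7 on ℤ/27ℤ: [9, 9, 3, 3, 1, 1, 1]; 7 cycles in total.
With 7 cycles on 27 points, sign = (−1)^{27−7} = +1.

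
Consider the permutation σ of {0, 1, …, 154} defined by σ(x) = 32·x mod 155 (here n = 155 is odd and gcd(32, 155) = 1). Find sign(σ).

-1

Orbit of 32 under x↦32x: [32, 94, 63, 1]… (length divides ord_155(32)).
Decompose π into cycles: lengths [4, 4, 4, 4, 4, 4, 4, 4, 4, 4, 4, 4, 4, 4, 4, 4, 4, 4, 4, 4, 4, 4, 4, 4, 4, 4, 4, 4, 4, 4, 4, 1, 1, 1, 1, 1, 1, 1, 1, 1, 1, 1, 1, 1, 1, 1, 1, 1, 1, 1, 1, 1, 1, 1, 1, 1, 1, 1, 1, 1, 1, 1] (62 cycles, including the fixed point 0).
62 cycles on 155: each ℓ→(−1)^(ℓ−1), product (−1)^93 = -1.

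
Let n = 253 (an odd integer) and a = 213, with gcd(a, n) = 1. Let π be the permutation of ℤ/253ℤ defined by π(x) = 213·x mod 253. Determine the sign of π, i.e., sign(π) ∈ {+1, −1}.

+1

Orbit of 78 under x↦213x: [78, 169, 71, 196, 3, 133, 246]… (length divides ord_253(213)).
π_213 has 9 disjoint cycles with lengths [55, 55, 55, 55, 11, 11, 5, 5, 1] on {0,…,252}.
9 cycles on 253: each ℓ→(−1)^(ℓ−1), product (−1)^244 = +1.
Zolotarev: (213|253) = +1, matching the cycle-count sign.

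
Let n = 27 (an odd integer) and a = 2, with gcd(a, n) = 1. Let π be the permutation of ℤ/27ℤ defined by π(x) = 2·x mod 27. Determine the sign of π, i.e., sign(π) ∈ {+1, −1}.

Trace 1: π^k(1) = [1, 2, 4, 8, 16, 5, 10] for k=0..6.
4 cycles of lengths [18, 6, 2, 1].
sign(π) = (−1)^{n − #cycles} = (−1)^{27−4} = (−1)^23 = -1.

-1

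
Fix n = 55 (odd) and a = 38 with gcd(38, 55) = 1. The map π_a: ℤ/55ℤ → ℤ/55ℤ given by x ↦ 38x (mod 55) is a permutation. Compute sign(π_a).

Orbit of 16 under x↦38x: [16, 3, 4, 42, 1, 38, 14]… (length divides ord_55(38)).
6 cycles of lengths [20, 20, 5, 5, 4, 1].
55 − 6 = 49 transpositions; sign(π) = (−1)^49 = -1.
(38|55)_J = -1 (Zolotarev's lemma cross-check).

-1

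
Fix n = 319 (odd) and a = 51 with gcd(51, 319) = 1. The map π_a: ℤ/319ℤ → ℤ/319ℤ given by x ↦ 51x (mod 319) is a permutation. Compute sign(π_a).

-1

Start at x=257: 257 → 28 → 152 → 96 → 111 → 238 → 16 → … (one orbit).
Cycle lengths of π_51 on ℤ/319ℤ: [70, 70, 70, 70, 14, 14, 10, 1]; 8 cycles in total.
Σ(ℓ_i−1) = 319−8 = 311; sign = (−1)^311 = -1.
Zolotarev: (51|319) = -1, matching the cycle-count sign.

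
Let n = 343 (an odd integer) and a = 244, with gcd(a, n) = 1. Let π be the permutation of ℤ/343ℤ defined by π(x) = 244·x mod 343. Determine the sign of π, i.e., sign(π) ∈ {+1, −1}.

Start at x=1: 1 → 244 → 197 → 48 → 50 → 195 → 246 → … (one orbit).
Cycle type of π: 14×21 + 2×24 + 1; total 46 cycles.
Σ(ℓ_i−1) = 343−46 = 297; sign = (−1)^297 = -1.
Check: (244/343) = -1 by Zolotarev.

-1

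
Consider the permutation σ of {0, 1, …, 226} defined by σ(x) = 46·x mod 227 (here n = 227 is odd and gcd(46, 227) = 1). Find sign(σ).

-1

Start at x=101: 101 → 106 → 109 → 20 → 12 → 98 → 195 → … (one orbit).
π_46 has 2 disjoint cycles with lengths [226, 1] on {0,…,226}.
2 cycles on 227: each ℓ→(−1)^(ℓ−1), product (−1)^225 = -1.
Zolotarev: (46|227) = -1, matching the cycle-count sign.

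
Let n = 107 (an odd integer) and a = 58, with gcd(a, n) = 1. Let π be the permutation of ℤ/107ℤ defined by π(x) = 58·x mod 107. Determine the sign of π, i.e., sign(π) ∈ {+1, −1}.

-1

Orbit of 85 under x↦58x: [85, 8, 36, 55, 87, 17, 23]… (length divides ord_107(58)).
Decompose π into cycles: lengths [106, 1] (2 cycles, including the fixed point 0).
Σ(ℓ_i−1) = 107−2 = 105; sign = (−1)^105 = -1.
Check: (58/107) = -1 by Zolotarev.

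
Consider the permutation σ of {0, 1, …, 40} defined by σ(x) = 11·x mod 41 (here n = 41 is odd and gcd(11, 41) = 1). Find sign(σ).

-1

Trace 2: π^k(2) = [2, 22, 37, 38, 8, 6, 25] for k=0..6.
The orbit structure of x ↦ 11x mod 41: 2 orbits of sizes [40, 1].
Σ(ℓ_i−1) = 41−2 = 39; sign = (−1)^39 = -1.
Zolotarev: (11|41) = -1, matching the cycle-count sign.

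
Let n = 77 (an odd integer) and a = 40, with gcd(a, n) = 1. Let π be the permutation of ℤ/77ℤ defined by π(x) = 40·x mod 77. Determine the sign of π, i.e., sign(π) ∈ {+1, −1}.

+1

Trace 53: π^k(53) = [53, 41, 23, 73, 71, 68, 25] for k=0..6.
Cycle type of π: 30×2 + 10 + 6 + 1; total 5 cycles.
sign(π) = (−1)^{n − #cycles} = (−1)^{77−5} = (−1)^72 = +1.
(40|77)_J = +1 (Zolotarev's lemma cross-check).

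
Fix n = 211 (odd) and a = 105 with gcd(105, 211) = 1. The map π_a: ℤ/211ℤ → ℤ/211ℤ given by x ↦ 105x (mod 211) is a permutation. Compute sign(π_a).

Start at x=66: 66 → 178 → 122 → 150 → 136 → 143 → 34 → … (one orbit).
Cycle lengths of π_105 on ℤ/211ℤ: [105, 105, 1]; 3 cycles in total.
sign(π) = (−1)^{n − #cycles} = (−1)^{211−3} = (−1)^208 = +1.
Zolotarev: (105|211) = +1, matching the cycle-count sign.

+1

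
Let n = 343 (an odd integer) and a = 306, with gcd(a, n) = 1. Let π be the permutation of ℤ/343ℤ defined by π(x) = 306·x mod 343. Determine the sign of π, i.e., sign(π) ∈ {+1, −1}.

Orbit of 88 under x↦306x: [88, 174, 79, 164, 106, 194, 25]… (length divides ord_343(306)).
Cycle type of π: 294 + 42 + 6 + 1; total 4 cycles.
Σ(ℓ_i−1) = 343−4 = 339; sign = (−1)^339 = -1.
The Jacobi symbol (306|343) = -1 (Zolotarev) agrees.

-1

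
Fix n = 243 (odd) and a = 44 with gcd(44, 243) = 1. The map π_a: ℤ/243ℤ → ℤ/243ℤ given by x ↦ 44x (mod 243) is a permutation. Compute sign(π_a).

Orbit of 82 under x↦44x: [82, 206, 73, 53, 145, 62, 55]… (length divides ord_243(44)).
π_44 has 14 disjoint cycles with lengths [54, 54, 54, 18, 18, 18, 6, 6, 6, 2, 2, 2, 2, 1] on {0,…,242}.
Σ(ℓ_i−1) = 243−14 = 229; sign = (−1)^229 = -1.

-1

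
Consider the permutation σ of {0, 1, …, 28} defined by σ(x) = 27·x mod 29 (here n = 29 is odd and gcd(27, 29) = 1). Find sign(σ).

Trace 1: π^k(1) = [1, 27, 4, 21, 16, 26, 6] for k=0..6.
π_27 has 2 disjoint cycles with lengths [28, 1] on {0,…,28}.
29 − 2 = 27 transpositions; sign(π) = (−1)^27 = -1.

-1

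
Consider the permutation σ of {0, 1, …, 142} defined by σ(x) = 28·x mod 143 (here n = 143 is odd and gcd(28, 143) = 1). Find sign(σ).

Start at x=96: 96 → 114 → 46 → 1 → 28 → 69 → 73 → … (one orbit).
Cycle lengths of π_28 on ℤ/143ℤ: [60, 60, 12, 10, 1]; 5 cycles in total.
n − c = 143 − 5 = 138; sign = (−1)^138 = +1.
(28|143)_J = +1 (Zolotarev's lemma cross-check).

+1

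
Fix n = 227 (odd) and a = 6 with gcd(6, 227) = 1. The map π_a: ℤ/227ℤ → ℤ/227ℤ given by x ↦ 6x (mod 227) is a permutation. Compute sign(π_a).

-1

Start at x=173: 173 → 130 → 99 → 140 → 159 → 46 → 49 → … (one orbit).
Decompose π into cycles: lengths [226, 1] (2 cycles, including the fixed point 0).
sign(π) = (−1)^{n − #cycles} = (−1)^{227−2} = (−1)^225 = -1.
Check: (6/227) = -1 by Zolotarev.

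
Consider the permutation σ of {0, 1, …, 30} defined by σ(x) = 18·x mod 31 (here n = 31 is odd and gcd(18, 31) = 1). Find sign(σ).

Trace 14: π^k(14) = [14, 4, 10, 25, 16, 9, 7] for k=0..6.
Cycle lengths of π_18 on ℤ/31ℤ: [15, 15, 1]; 3 cycles in total.
sign(π) = (−1)^{n − #cycles} = (−1)^{31−3} = (−1)^28 = +1.
Zolotarev: (18|31) = +1, matching the cycle-count sign.

+1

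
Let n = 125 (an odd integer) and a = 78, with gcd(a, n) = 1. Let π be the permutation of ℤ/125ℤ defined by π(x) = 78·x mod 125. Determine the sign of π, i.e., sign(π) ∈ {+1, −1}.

Trace 24: π^k(24) = [24, 122, 16, 123, 94, 82, 21] for k=0..6.
Cycle type of π: 100 + 20 + 4 + 1; total 4 cycles.
sign(π) = (−1)^{n − #cycles} = (−1)^{125−4} = (−1)^121 = -1.
The Jacobi symbol (78|125) = -1 (Zolotarev) agrees.

-1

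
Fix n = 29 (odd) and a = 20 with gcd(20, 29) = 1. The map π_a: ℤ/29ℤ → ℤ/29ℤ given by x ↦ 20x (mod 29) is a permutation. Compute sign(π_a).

+1

Orbit of 23 under x↦20x: [23, 25, 7, 24, 16, 1, 20]… (length divides ord_29(20)).
Cycle type of π: 7×4 + 1; total 5 cycles.
sign(π) = (−1)^{n − #cycles} = (−1)^{29−5} = (−1)^24 = +1.
The Jacobi symbol (20|29) = +1 (Zolotarev) agrees.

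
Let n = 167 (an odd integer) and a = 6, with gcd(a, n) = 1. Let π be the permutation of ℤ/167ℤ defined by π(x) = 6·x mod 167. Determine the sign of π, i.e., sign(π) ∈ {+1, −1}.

+1

Orbit of 114 under x↦6x: [114, 16, 96, 75, 116, 28, 1]… (length divides ord_167(6)).
3 cycles of lengths [83, 83, 1].
sign(π) = (−1)^{n − #cycles} = (−1)^{167−3} = (−1)^164 = +1.
Zolotarev: (6|167) = +1, matching the cycle-count sign.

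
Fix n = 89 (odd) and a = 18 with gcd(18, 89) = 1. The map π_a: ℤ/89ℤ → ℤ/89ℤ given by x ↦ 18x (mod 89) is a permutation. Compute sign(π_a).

Orbit of 39 under x↦18x: [39, 79, 87, 53, 64, 84, 88]… (length divides ord_89(18)).
The orbit structure of x ↦ 18x mod 89: 3 orbits of sizes [44, 44, 1].
89 − 3 = 86 transpositions; sign(π) = (−1)^86 = +1.
Via Zolotarev, sign(π_{18}) = (18|89) = +1.

+1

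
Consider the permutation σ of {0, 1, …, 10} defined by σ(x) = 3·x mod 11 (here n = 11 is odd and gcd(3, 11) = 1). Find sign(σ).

+1

Orbit of 3 under x↦3x: [3, 9, 5, 4, 1]… (length divides ord_11(3)).
π_3 has 3 disjoint cycles with lengths [5, 5, 1] on {0,…,10}.
11 − 3 = 8 transpositions; sign(π) = (−1)^8 = +1.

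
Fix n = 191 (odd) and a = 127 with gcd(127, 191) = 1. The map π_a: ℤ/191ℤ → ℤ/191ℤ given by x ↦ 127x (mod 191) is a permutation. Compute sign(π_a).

-1

Trace 37: π^k(37) = [37, 115, 89, 34, 116, 25, 119] for k=0..6.
Decompose π into cycles: lengths [190, 1] (2 cycles, including the fixed point 0).
2 cycles on 191: each ℓ→(−1)^(ℓ−1), product (−1)^189 = -1.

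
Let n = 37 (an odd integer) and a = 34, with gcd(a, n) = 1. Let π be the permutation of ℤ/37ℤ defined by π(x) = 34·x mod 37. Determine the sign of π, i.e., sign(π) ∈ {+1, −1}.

+1

Orbit of 12 under x↦34x: [12, 1, 34, 9, 10, 7, 16]… (length divides ord_37(34)).
Cycle type of π: 9×4 + 1; total 5 cycles.
n − c = 37 − 5 = 32; sign = (−1)^32 = +1.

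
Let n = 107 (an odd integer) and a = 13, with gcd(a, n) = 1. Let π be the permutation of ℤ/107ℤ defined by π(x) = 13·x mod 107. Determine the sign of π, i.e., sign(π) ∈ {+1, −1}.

+1

Start at x=87: 87 → 61 → 44 → 37 → 53 → 47 → 76 → … (one orbit).
The orbit structure of x ↦ 13x mod 107: 3 orbits of sizes [53, 53, 1].
Σ(ℓ_i−1) = 107−3 = 104; sign = (−1)^104 = +1.
Zolotarev: (13|107) = +1, matching the cycle-count sign.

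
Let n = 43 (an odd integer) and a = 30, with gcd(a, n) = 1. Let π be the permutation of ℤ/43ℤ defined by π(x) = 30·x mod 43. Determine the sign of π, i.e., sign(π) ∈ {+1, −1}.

Orbit of 15 under x↦30x: [15, 20, 41, 26, 6, 8, 25]… (length divides ord_43(30)).
2 cycles of lengths [42, 1].
2 cycles on 43: each ℓ→(−1)^(ℓ−1), product (−1)^41 = -1.

-1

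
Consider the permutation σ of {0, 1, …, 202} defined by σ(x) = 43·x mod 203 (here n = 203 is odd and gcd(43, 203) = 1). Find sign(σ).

Trace 78: π^k(78) = [78, 106, 92, 99, 197, 148, 71] for k=0..6.
14 cycles of lengths [28, 28, 28, 28, 28, 28, 28, 1, 1, 1, 1, 1, 1, 1].
203 − 14 = 189 transpositions; sign(π) = (−1)^189 = -1.

-1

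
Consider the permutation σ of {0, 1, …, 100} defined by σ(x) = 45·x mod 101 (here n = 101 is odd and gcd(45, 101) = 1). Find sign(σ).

+1

Trace 78: π^k(78) = [78, 76, 87, 77, 31, 82, 54] for k=0..6.
Decompose π into cycles: lengths [50, 50, 1] (3 cycles, including the fixed point 0).
3 cycles on 101: each ℓ→(−1)^(ℓ−1), product (−1)^98 = +1.
The Jacobi symbol (45|101) = +1 (Zolotarev) agrees.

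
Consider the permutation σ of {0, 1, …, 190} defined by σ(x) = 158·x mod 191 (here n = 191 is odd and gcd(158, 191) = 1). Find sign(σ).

+1

Trace 108: π^k(108) = [108, 65, 147, 115, 25, 130, 103] for k=0..6.
The orbit structure of x ↦ 158x mod 191: 3 orbits of sizes [95, 95, 1].
3 cycles on 191: each ℓ→(−1)^(ℓ−1), product (−1)^188 = +1.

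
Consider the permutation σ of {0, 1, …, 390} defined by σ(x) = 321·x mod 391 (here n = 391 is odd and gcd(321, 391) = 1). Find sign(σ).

-1

Start at x=321: 321 → 208 → 298 → 254 → 206 → 47 → 229 → … (one orbit).
58 cycles of lengths [8, 8, 8, 8, 8, 8, 8, 8, 8, 8, 8, 8, 8, 8, 8, 8, 8, 8, 8, 8, 8, 8, 8, 8, 8, 8, 8, 8, 8, 8, 8, 8, 8, 8, 8, 8, 8, 8, 8, 8, 8, 8, 8, 8, 8, 8, 2, 2, 2, 2, 2, 2, 2, 2, 2, 2, 2, 1].
Σ(ℓ_i−1) = 391−58 = 333; sign = (−1)^333 = -1.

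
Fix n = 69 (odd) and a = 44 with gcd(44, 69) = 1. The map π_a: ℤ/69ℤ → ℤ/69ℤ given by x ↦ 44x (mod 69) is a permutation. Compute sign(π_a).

Orbit of 53 under x↦44x: [53, 55, 5, 13, 20, 52, 11]… (length divides ord_69(44)).
Cycle type of π: 22×3 + 2 + 1; total 5 cycles.
69 − 5 = 64 transpositions; sign(π) = (−1)^64 = +1.
Zolotarev: (44|69) = +1, matching the cycle-count sign.

+1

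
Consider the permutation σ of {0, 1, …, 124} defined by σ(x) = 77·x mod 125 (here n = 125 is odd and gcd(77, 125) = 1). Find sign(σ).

Start at x=74: 74 → 73 → 121 → 67 → 34 → 118 → 86 → … (one orbit).
π_77 has 4 disjoint cycles with lengths [100, 20, 4, 1] on {0,…,124}.
125 − 4 = 121 transpositions; sign(π) = (−1)^121 = -1.
(77|125)_J = -1 (Zolotarev's lemma cross-check).

-1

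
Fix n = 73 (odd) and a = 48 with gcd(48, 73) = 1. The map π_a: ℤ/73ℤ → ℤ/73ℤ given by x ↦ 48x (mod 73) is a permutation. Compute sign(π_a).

+1

Orbit of 24 under x↦48x: [24, 57, 35, 1, 48, 41, 70]… (length divides ord_73(48)).
3 cycles of lengths [36, 36, 1].
Σ(ℓ_i−1) = 73−3 = 70; sign = (−1)^70 = +1.
Via Zolotarev, sign(π_{48}) = (48|73) = +1.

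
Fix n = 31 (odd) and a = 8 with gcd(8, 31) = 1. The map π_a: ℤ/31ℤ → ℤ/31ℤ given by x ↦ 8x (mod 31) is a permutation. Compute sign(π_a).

+1

Orbit of 4 under x↦8x: [4, 1, 8, 2, 16]… (length divides ord_31(8)).
Cycle type of π: 5×6 + 1; total 7 cycles.
Σ(ℓ_i−1) = 31−7 = 24; sign = (−1)^24 = +1.
(8|31)_J = +1 (Zolotarev's lemma cross-check).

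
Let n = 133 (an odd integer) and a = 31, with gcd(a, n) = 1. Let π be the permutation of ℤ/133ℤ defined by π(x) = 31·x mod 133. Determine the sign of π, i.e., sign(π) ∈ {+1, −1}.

Orbit of 1 under x↦31x: [1, 31, 30, 132, 102, 103]… (length divides ord_133(31)).
23 cycles of lengths [6, 6, 6, 6, 6, 6, 6, 6, 6, 6, 6, 6, 6, 6, 6, 6, 6, 6, 6, 6, 6, 6, 1].
With 23 cycles on 133 points, sign = (−1)^{133−23} = +1.

+1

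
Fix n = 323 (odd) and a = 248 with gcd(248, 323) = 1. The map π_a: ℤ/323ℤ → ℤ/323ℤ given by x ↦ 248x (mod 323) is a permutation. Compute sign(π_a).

Orbit of 210 under x↦248x: [210, 77, 39, 305, 58, 172, 20]… (length divides ord_323(248)).
Decompose π into cycles: lengths [16, 16, 16, 16, 16, 16, 16, 16, 16, 16, 16, 16, 16, 16, 16, 16, 16, 16, 16, 1, 1, 1, 1, 1, 1, 1, 1, 1, 1, 1, 1, 1, 1, 1, 1, 1, 1, 1] (38 cycles, including the fixed point 0).
Σ(ℓ_i−1) = 323−38 = 285; sign = (−1)^285 = -1.

-1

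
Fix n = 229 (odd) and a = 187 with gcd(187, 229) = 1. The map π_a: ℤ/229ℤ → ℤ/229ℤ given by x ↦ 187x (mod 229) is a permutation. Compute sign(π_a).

Orbit of 168 under x↦187x: [168, 43, 26, 53, 64, 60, 228]… (length divides ord_229(187)).
Cycle type of π: 38×6 + 1; total 7 cycles.
Σ(ℓ_i−1) = 229−7 = 222; sign = (−1)^222 = +1.

+1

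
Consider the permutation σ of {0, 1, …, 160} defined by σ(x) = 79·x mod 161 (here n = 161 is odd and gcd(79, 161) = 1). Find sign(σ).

Start at x=149: 149 → 18 → 134 → 121 → 60 → 71 → 135 → … (one orbit).
6 cycles of lengths [66, 66, 22, 3, 3, 1].
Σ(ℓ_i−1) = 161−6 = 155; sign = (−1)^155 = -1.

-1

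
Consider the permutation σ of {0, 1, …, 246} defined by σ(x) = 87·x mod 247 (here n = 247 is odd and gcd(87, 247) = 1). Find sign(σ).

+1

Orbit of 159 under x↦87x: [159, 1, 87]… (length divides ord_247(87)).
Decompose π into cycles: lengths [3, 3, 3, 3, 3, 3, 3, 3, 3, 3, 3, 3, 3, 3, 3, 3, 3, 3, 3, 3, 3, 3, 3, 3, 3, 3, 3, 3, 3, 3, 3, 3, 3, 3, 3, 3, 3, 3, 3, 3, 3, 3, 3, 3, 3, 3, 3, 3, 3, 3, 3, 3, 3, 3, 3, 3, 3, 3, 3, 3, 3, 3, 3, 3, 3, 3, 3, 3, 3, 3, 3, 3, 3, 3, 3, 3, 3, 3, 3, 3, 3, 3, 1] (83 cycles, including the fixed point 0).
n − c = 247 − 83 = 164; sign = (−1)^164 = +1.
Check: (87/247) = +1 by Zolotarev.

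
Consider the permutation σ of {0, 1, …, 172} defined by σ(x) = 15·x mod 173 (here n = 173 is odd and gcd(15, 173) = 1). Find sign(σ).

Trace 1: π^k(1) = [1, 15, 52, 88, 109, 78, 132] for k=0..6.
The orbit structure of x ↦ 15x mod 173: 3 orbits of sizes [86, 86, 1].
Σ(ℓ_i−1) = 173−3 = 170; sign = (−1)^170 = +1.
The Jacobi symbol (15|173) = +1 (Zolotarev) agrees.

+1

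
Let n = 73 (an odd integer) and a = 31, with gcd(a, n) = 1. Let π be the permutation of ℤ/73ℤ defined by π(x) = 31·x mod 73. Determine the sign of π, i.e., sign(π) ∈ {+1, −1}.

Start at x=62: 62 → 24 → 14 → 69 → 22 → 25 → 45 → … (one orbit).
2 cycles of lengths [72, 1].
Σ(ℓ_i−1) = 73−2 = 71; sign = (−1)^71 = -1.

-1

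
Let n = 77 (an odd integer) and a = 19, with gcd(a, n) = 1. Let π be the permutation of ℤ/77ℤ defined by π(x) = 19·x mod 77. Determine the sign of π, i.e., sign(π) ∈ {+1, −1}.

Orbit of 24 under x↦19x: [24, 71, 40, 67, 41, 9, 17]… (length divides ord_77(19)).
The orbit structure of x ↦ 19x mod 77: 5 orbits of sizes [30, 30, 10, 6, 1].
5 cycles on 77: each ℓ→(−1)^(ℓ−1), product (−1)^72 = +1.
Zolotarev: (19|77) = +1, matching the cycle-count sign.

+1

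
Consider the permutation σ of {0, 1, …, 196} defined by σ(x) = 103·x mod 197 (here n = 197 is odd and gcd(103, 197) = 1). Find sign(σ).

Orbit of 19 under x↦103x: [19, 184, 40, 180, 22, 99, 150]… (length divides ord_197(103)).
The orbit structure of x ↦ 103x mod 197: 2 orbits of sizes [196, 1].
sign(π) = (−1)^{n − #cycles} = (−1)^{197−2} = (−1)^195 = -1.

-1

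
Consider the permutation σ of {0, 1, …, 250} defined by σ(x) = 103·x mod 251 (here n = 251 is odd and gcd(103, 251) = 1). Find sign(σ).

Orbit of 219 under x↦103x: [219, 218, 115, 48, 175, 204, 179]… (length divides ord_251(103)).
3 cycles of lengths [125, 125, 1].
Σ(ℓ_i−1) = 251−3 = 248; sign = (−1)^248 = +1.
The Jacobi symbol (103|251) = +1 (Zolotarev) agrees.

+1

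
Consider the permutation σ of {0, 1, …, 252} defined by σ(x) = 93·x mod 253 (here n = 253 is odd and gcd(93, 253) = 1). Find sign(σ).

Trace 1: π^k(1) = [1, 93, 47, 70, 185] for k=0..4.
Cycle lengths of π_93 on ℤ/253ℤ: [5, 5, 5, 5, 5, 5, 5, 5, 5, 5, 5, 5, 5, 5, 5, 5, 5, 5, 5, 5, 5, 5, 5, 5, 5, 5, 5, 5, 5, 5, 5, 5, 5, 5, 5, 5, 5, 5, 5, 5, 5, 5, 5, 5, 5, 5, 1, 1, 1, 1, 1, 1, 1, 1, 1, 1, 1, 1, 1, 1, 1, 1, 1, 1, 1, 1, 1, 1, 1]; 69 cycles in total.
Σ(ℓ_i−1) = 253−69 = 184; sign = (−1)^184 = +1.
(93|253)_J = +1 (Zolotarev's lemma cross-check).

+1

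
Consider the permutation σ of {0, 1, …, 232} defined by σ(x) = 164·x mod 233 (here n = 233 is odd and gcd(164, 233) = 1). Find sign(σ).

Trace 163: π^k(163) = [163, 170, 153, 161, 75, 184, 119] for k=0..6.
Decompose π into cycles: lengths [232, 1] (2 cycles, including the fixed point 0).
sign(π) = (−1)^{n − #cycles} = (−1)^{233−2} = (−1)^231 = -1.
Zolotarev: (164|233) = -1, matching the cycle-count sign.

-1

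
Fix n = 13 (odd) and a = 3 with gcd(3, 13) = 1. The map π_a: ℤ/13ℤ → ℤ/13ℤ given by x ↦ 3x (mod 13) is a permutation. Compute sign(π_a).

+1

Start at x=9: 9 → 1 → 3 → 9 (one orbit).
The orbit structure of x ↦ 3x mod 13: 5 orbits of sizes [3, 3, 3, 3, 1].
With 5 cycles on 13 points, sign = (−1)^{13−5} = +1.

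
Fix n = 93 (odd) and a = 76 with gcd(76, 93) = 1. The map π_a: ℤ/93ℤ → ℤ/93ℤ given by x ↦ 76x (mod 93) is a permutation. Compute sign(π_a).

Start at x=49: 49 → 4 → 25 → 40 → 64 → 28 → 82 → … (one orbit).
9 cycles of lengths [15, 15, 15, 15, 15, 15, 1, 1, 1].
n − c = 93 − 9 = 84; sign = (−1)^84 = +1.
Zolotarev: (76|93) = +1, matching the cycle-count sign.

+1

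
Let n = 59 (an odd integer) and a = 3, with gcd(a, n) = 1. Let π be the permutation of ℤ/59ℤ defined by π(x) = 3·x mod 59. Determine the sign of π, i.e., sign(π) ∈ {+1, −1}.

+1

Trace 19: π^k(19) = [19, 57, 53, 41, 5, 15, 45] for k=0..6.
π_3 has 3 disjoint cycles with lengths [29, 29, 1] on {0,…,58}.
3 cycles on 59: each ℓ→(−1)^(ℓ−1), product (−1)^56 = +1.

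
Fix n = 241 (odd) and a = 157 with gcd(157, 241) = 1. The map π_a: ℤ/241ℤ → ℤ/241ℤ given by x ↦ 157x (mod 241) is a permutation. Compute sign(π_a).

-1

Trace 56: π^k(56) = [56, 116, 137, 60, 21, 164, 202] for k=0..6.
π_157 has 2 disjoint cycles with lengths [240, 1] on {0,…,240}.
n − c = 241 − 2 = 239; sign = (−1)^239 = -1.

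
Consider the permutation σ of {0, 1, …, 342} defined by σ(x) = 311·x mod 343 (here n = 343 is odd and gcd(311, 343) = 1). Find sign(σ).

Start at x=43: 43 → 339 → 128 → 20 → 46 → 243 → 113 → … (one orbit).
π_311 has 4 disjoint cycles with lengths [294, 42, 6, 1] on {0,…,342}.
4 cycles on 343: each ℓ→(−1)^(ℓ−1), product (−1)^339 = -1.
(311|343)_J = -1 (Zolotarev's lemma cross-check).

-1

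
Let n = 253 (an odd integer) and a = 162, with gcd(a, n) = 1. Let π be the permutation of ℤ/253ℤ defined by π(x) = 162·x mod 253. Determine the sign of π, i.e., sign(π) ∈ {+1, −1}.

-1

Trace 139: π^k(139) = [139, 1, 162, 185, 116, 70, 208] for k=0..6.
46 cycles of lengths [10, 10, 10, 10, 10, 10, 10, 10, 10, 10, 10, 10, 10, 10, 10, 10, 10, 10, 10, 10, 10, 10, 10, 1, 1, 1, 1, 1, 1, 1, 1, 1, 1, 1, 1, 1, 1, 1, 1, 1, 1, 1, 1, 1, 1, 1].
Σ(ℓ_i−1) = 253−46 = 207; sign = (−1)^207 = -1.
Zolotarev: (162|253) = -1, matching the cycle-count sign.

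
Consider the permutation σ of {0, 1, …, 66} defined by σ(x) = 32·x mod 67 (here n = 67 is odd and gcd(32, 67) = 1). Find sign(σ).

-1

Trace 49: π^k(49) = [49, 27, 60, 44, 1, 32, 19] for k=0..6.
π_32 has 2 disjoint cycles with lengths [66, 1] on {0,…,66}.
67 − 2 = 65 transpositions; sign(π) = (−1)^65 = -1.
Via Zolotarev, sign(π_{32}) = (32|67) = -1.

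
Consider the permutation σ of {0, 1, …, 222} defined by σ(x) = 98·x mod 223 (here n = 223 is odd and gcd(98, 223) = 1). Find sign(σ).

Orbit of 4 under x↦98x: [4, 169, 60, 82, 8, 115, 120]… (length divides ord_223(98)).
Cycle lengths of π_98 on ℤ/223ℤ: [37, 37, 37, 37, 37, 37, 1]; 7 cycles in total.
n − c = 223 − 7 = 216; sign = (−1)^216 = +1.
Zolotarev: (98|223) = +1, matching the cycle-count sign.

+1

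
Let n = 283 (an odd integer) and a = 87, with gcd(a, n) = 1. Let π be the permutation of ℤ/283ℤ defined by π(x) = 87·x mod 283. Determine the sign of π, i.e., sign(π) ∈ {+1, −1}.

Orbit of 275 under x↦87x: [275, 153, 10, 21, 129, 186, 51]… (length divides ord_283(87)).
Decompose π into cycles: lengths [282, 1] (2 cycles, including the fixed point 0).
283 − 2 = 281 transpositions; sign(π) = (−1)^281 = -1.

-1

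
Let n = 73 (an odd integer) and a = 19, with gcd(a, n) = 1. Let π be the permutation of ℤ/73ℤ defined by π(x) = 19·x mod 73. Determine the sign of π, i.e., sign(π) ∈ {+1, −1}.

+1

Start at x=27: 27 → 2 → 38 → 65 → 67 → 32 → 24 → … (one orbit).
Cycle type of π: 36×2 + 1; total 3 cycles.
sign(π) = (−1)^{n − #cycles} = (−1)^{73−3} = (−1)^70 = +1.
Via Zolotarev, sign(π_{19}) = (19|73) = +1.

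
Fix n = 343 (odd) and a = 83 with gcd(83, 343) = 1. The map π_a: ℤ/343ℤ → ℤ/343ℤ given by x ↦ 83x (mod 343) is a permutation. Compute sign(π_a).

Start at x=34: 34 → 78 → 300 → 204 → 125 → 85 → 195 → … (one orbit).
Decompose π into cycles: lengths [98, 98, 98, 14, 14, 14, 2, 2, 2, 1] (10 cycles, including the fixed point 0).
sign(π) = (−1)^{n − #cycles} = (−1)^{343−10} = (−1)^333 = -1.
Zolotarev: (83|343) = -1, matching the cycle-count sign.

-1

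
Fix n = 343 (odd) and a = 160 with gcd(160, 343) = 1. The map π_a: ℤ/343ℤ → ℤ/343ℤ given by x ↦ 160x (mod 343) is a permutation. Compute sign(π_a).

-1

Start at x=36: 36 → 272 → 302 → 300 → 323 → 230 → 99 → … (one orbit).
10 cycles of lengths [98, 98, 98, 14, 14, 14, 2, 2, 2, 1].
10 cycles on 343: each ℓ→(−1)^(ℓ−1), product (−1)^333 = -1.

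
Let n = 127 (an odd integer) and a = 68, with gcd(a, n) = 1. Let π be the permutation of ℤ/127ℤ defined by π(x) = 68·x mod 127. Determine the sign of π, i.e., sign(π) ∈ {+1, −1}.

Start at x=99: 99 → 1 → 68 → 52 → 107 → 37 → 103 → … (one orbit).
Cycle lengths of π_68 on ℤ/127ℤ: [9, 9, 9, 9, 9, 9, 9, 9, 9, 9, 9, 9, 9, 9, 1]; 15 cycles in total.
n − c = 127 − 15 = 112; sign = (−1)^112 = +1.

+1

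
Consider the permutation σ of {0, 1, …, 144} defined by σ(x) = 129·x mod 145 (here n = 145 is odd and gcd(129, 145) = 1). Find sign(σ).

+1

Start at x=109: 109 → 141 → 64 → 136 → 144 → 16 → 34 → … (one orbit).
π_129 has 13 disjoint cycles with lengths [14, 14, 14, 14, 14, 14, 14, 14, 14, 14, 2, 2, 1] on {0,…,144}.
145 − 13 = 132 transpositions; sign(π) = (−1)^132 = +1.
Via Zolotarev, sign(π_{129}) = (129|145) = +1.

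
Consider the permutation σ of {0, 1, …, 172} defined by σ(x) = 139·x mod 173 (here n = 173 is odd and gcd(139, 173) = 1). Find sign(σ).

Orbit of 142 under x↦139x: [142, 16, 148, 158, 164, 133, 149]… (length divides ord_173(139)).
Cycle type of π: 43×4 + 1; total 5 cycles.
173 − 5 = 168 transpositions; sign(π) = (−1)^168 = +1.

+1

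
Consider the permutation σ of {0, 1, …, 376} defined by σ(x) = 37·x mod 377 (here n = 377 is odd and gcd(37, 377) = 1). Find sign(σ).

+1

Start at x=242: 242 → 283 → 292 → 248 → 128 → 212 → 304 → … (one orbit).
7 cycles of lengths [84, 84, 84, 84, 28, 12, 1].
7 cycles on 377: each ℓ→(−1)^(ℓ−1), product (−1)^370 = +1.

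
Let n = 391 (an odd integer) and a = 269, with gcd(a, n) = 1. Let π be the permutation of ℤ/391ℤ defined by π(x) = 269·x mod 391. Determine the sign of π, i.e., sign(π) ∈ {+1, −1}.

Trace 75: π^k(75) = [75, 234, 386, 219, 261, 220, 139] for k=0..6.
Cycle type of π: 176×2 + 16 + 11×2 + 1; total 6 cycles.
6 cycles on 391: each ℓ→(−1)^(ℓ−1), product (−1)^385 = -1.
(269|391)_J = -1 (Zolotarev's lemma cross-check).

-1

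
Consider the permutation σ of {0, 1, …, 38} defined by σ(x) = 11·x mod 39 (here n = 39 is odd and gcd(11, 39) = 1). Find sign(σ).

Orbit of 25 under x↦11x: [25, 2, 22, 8, 10, 32, 1]… (length divides ord_39(11)).
Cycle type of π: 12×3 + 2 + 1; total 5 cycles.
39 − 5 = 34 transpositions; sign(π) = (−1)^34 = +1.
(11|39)_J = +1 (Zolotarev's lemma cross-check).

+1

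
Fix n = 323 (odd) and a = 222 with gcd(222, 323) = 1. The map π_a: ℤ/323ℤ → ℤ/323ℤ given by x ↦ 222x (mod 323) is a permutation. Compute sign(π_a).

Start at x=307: 307 → 1 → 222 → 188 → 69 → 137 → 52 → … (one orbit).
π_222 has 34 disjoint cycles with lengths [18, 18, 18, 18, 18, 18, 18, 18, 18, 18, 18, 18, 18, 18, 18, 18, 18, 1, 1, 1, 1, 1, 1, 1, 1, 1, 1, 1, 1, 1, 1, 1, 1, 1] on {0,…,322}.
323 − 34 = 289 transpositions; sign(π) = (−1)^289 = -1.
Via Zolotarev, sign(π_{222}) = (222|323) = -1.

-1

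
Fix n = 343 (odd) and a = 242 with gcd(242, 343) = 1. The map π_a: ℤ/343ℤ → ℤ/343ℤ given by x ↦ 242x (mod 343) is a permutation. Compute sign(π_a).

+1

Trace 18: π^k(18) = [18, 240, 113, 249, 233, 134, 186] for k=0..6.
The orbit structure of x ↦ 242x mod 343: 7 orbits of sizes [147, 147, 21, 21, 3, 3, 1].
Σ(ℓ_i−1) = 343−7 = 336; sign = (−1)^336 = +1.
The Jacobi symbol (242|343) = +1 (Zolotarev) agrees.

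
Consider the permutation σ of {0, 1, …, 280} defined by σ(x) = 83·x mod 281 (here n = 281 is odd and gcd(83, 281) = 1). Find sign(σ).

-1

Trace 26: π^k(26) = [26, 191, 117, 157, 105, 4, 51] for k=0..6.
π_83 has 2 disjoint cycles with lengths [280, 1] on {0,…,280}.
281 − 2 = 279 transpositions; sign(π) = (−1)^279 = -1.
Via Zolotarev, sign(π_{83}) = (83|281) = -1.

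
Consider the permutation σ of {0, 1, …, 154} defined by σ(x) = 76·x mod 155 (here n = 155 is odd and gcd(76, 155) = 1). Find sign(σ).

+1

Start at x=51: 51 → 1 → 76 → 41 → 16 → 131 → 36 → … (one orbit).
Decompose π into cycles: lengths [15, 15, 15, 15, 15, 15, 15, 15, 15, 15, 1, 1, 1, 1, 1] (15 cycles, including the fixed point 0).
155 − 15 = 140 transpositions; sign(π) = (−1)^140 = +1.
Check: (76/155) = +1 by Zolotarev.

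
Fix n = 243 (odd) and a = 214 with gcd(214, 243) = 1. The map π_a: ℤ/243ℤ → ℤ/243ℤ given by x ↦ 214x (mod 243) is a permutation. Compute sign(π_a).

+1

Orbit of 76 under x↦214x: [76, 226, 7, 40, 55, 106, 85]… (length divides ord_243(214)).
Cycle lengths of π_214 on ℤ/243ℤ: [81, 81, 27, 27, 9, 9, 3, 3, 1, 1, 1]; 11 cycles in total.
243 − 11 = 232 transpositions; sign(π) = (−1)^232 = +1.
Via Zolotarev, sign(π_{214}) = (214|243) = +1.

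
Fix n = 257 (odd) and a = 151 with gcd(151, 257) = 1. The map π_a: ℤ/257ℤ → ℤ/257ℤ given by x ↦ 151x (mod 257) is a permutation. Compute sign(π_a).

Trace 73: π^k(73) = [73, 229, 141, 217, 128, 53, 36] for k=0..6.
2 cycles of lengths [256, 1].
With 2 cycles on 257 points, sign = (−1)^{257−2} = -1.

-1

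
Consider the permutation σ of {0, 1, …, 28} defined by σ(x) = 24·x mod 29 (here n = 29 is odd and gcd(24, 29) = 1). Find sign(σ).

+1

Orbit of 16 under x↦24x: [16, 7, 23, 1, 24, 25, 20]… (length divides ord_29(24)).
Cycle type of π: 7×4 + 1; total 5 cycles.
sign(π) = (−1)^{n − #cycles} = (−1)^{29−5} = (−1)^24 = +1.
(24|29)_J = +1 (Zolotarev's lemma cross-check).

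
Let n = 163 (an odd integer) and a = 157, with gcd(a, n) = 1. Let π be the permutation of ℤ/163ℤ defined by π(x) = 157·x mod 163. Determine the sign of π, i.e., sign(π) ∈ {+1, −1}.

-1

Start at x=8: 8 → 115 → 125 → 65 → 99 → 58 → 141 → … (one orbit).
π_157 has 4 disjoint cycles with lengths [54, 54, 54, 1] on {0,…,162}.
n − c = 163 − 4 = 159; sign = (−1)^159 = -1.
Zolotarev: (157|163) = -1, matching the cycle-count sign.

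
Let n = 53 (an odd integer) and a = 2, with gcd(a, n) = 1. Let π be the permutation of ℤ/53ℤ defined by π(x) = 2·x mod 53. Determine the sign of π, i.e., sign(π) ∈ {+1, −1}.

Start at x=36: 36 → 19 → 38 → 23 → 46 → 39 → 25 → … (one orbit).
2 cycles of lengths [52, 1].
2 cycles on 53: each ℓ→(−1)^(ℓ−1), product (−1)^51 = -1.
Via Zolotarev, sign(π_{2}) = (2|53) = -1.

-1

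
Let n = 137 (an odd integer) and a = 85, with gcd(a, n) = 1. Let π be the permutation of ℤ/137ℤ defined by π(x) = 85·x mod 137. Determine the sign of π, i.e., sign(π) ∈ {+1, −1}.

-1

Orbit of 124 under x↦85x: [124, 128, 57, 50, 3, 118, 29]… (length divides ord_137(85)).
2 cycles of lengths [136, 1].
Σ(ℓ_i−1) = 137−2 = 135; sign = (−1)^135 = -1.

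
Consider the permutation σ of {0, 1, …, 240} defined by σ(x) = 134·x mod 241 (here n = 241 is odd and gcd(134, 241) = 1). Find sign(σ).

+1

Orbit of 90 under x↦134x: [90, 10, 135, 15, 82, 143, 123]… (length divides ord_241(134)).
Cycle type of π: 60×4 + 1; total 5 cycles.
5 cycles on 241: each ℓ→(−1)^(ℓ−1), product (−1)^236 = +1.
Via Zolotarev, sign(π_{134}) = (134|241) = +1.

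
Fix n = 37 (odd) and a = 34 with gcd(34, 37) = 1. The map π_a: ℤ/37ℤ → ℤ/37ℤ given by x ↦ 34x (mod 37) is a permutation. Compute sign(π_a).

Start at x=33: 33 → 12 → 1 → 34 → 9 → 10 → 7 → … (one orbit).
π_34 has 5 disjoint cycles with lengths [9, 9, 9, 9, 1] on {0,…,36}.
37 − 5 = 32 transpositions; sign(π) = (−1)^32 = +1.
The Jacobi symbol (34|37) = +1 (Zolotarev) agrees.

+1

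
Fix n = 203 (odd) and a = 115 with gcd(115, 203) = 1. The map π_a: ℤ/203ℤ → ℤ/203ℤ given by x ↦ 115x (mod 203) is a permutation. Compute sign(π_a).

-1

Start at x=173: 173 → 1 → 115 → 30 → 202 → 88 → 173 (one orbit).
44 cycles of lengths [6, 6, 6, 6, 6, 6, 6, 6, 6, 6, 6, 6, 6, 6, 6, 6, 6, 6, 6, 6, 6, 6, 6, 6, 6, 6, 6, 6, 6, 2, 2, 2, 2, 2, 2, 2, 2, 2, 2, 2, 2, 2, 2, 1].
203 − 44 = 159 transpositions; sign(π) = (−1)^159 = -1.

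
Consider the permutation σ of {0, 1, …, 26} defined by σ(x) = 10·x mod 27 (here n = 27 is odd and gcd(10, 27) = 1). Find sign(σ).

+1

Trace 1: π^k(1) = [1, 10, 19] for k=0..2.
Decompose π into cycles: lengths [3, 3, 3, 3, 3, 3, 1, 1, 1, 1, 1, 1, 1, 1, 1] (15 cycles, including the fixed point 0).
27 − 15 = 12 transpositions; sign(π) = (−1)^12 = +1.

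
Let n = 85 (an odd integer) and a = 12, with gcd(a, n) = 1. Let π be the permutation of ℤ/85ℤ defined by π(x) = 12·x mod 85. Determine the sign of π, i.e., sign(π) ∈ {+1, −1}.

+1

Start at x=58: 58 → 16 → 22 → 9 → 23 → 21 → 82 → … (one orbit).
π_12 has 7 disjoint cycles with lengths [16, 16, 16, 16, 16, 4, 1] on {0,…,84}.
With 7 cycles on 85 points, sign = (−1)^{85−7} = +1.
Check: (12/85) = +1 by Zolotarev.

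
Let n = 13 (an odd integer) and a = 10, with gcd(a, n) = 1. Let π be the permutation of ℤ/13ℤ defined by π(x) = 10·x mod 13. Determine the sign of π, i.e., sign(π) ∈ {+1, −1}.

+1

Orbit of 3 under x↦10x: [3, 4, 1, 10, 9, 12]… (length divides ord_13(10)).
Cycle lengths of π_10 on ℤ/13ℤ: [6, 6, 1]; 3 cycles in total.
n − c = 13 − 3 = 10; sign = (−1)^10 = +1.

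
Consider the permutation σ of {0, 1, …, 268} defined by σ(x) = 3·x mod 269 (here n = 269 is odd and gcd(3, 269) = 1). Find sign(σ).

-1

Orbit of 172 under x↦3x: [172, 247, 203, 71, 213, 101, 34]… (length divides ord_269(3)).
2 cycles of lengths [268, 1].
n − c = 269 − 2 = 267; sign = (−1)^267 = -1.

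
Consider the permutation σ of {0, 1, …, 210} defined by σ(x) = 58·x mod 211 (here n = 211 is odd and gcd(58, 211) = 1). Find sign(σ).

Trace 58: π^k(58) = [58, 199, 148, 144, 123, 171, 1] for k=0..6.
31 cycles of lengths [7, 7, 7, 7, 7, 7, 7, 7, 7, 7, 7, 7, 7, 7, 7, 7, 7, 7, 7, 7, 7, 7, 7, 7, 7, 7, 7, 7, 7, 7, 1].
Σ(ℓ_i−1) = 211−31 = 180; sign = (−1)^180 = +1.
The Jacobi symbol (58|211) = +1 (Zolotarev) agrees.

+1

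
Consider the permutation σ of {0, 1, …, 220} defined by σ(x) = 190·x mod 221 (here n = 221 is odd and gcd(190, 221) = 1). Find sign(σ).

Start at x=96: 96 → 118 → 99 → 25 → 109 → 157 → 216 → … (one orbit).
17 cycles of lengths [16, 16, 16, 16, 16, 16, 16, 16, 16, 16, 16, 16, 16, 4, 4, 4, 1].
n − c = 221 − 17 = 204; sign = (−1)^204 = +1.

+1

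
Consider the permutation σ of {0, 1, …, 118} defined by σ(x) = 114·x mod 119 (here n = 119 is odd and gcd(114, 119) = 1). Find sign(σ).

Orbit of 1 under x↦114x: [1, 114, 25, 113, 30, 88, 36]… (length divides ord_119(114)).
6 cycles of lengths [48, 48, 16, 3, 3, 1].
With 6 cycles on 119 points, sign = (−1)^{119−6} = -1.

-1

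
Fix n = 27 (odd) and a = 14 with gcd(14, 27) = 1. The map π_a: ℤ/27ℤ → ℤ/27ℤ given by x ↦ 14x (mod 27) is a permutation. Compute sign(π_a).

-1

Trace 2: π^k(2) = [2, 1, 14, 7, 17, 22, 11] for k=0..6.
The orbit structure of x ↦ 14x mod 27: 4 orbits of sizes [18, 6, 2, 1].
Σ(ℓ_i−1) = 27−4 = 23; sign = (−1)^23 = -1.
Via Zolotarev, sign(π_{14}) = (14|27) = -1.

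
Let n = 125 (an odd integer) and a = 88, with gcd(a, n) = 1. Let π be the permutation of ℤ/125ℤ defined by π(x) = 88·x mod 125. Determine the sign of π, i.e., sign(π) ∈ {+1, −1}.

Trace 28: π^k(28) = [28, 89, 82, 91, 8, 79, 77] for k=0..6.
Decompose π into cycles: lengths [100, 20, 4, 1] (4 cycles, including the fixed point 0).
n − c = 125 − 4 = 121; sign = (−1)^121 = -1.
(88|125)_J = -1 (Zolotarev's lemma cross-check).

-1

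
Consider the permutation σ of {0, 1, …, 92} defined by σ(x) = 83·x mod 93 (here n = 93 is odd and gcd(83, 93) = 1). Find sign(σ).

+1

Start at x=7: 7 → 23 → 49 → 68 → 64 → 11 → 76 → … (one orbit).
5 cycles of lengths [30, 30, 30, 2, 1].
5 cycles on 93: each ℓ→(−1)^(ℓ−1), product (−1)^88 = +1.
Check: (83/93) = +1 by Zolotarev.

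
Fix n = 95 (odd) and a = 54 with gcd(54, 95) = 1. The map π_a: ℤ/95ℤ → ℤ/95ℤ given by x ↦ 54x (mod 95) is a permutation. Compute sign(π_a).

+1

Start at x=44: 44 → 1 → 54 → 66 → 49 → 81 → 4 → … (one orbit).
Cycle lengths of π_54 on ℤ/95ℤ: [18, 18, 18, 18, 9, 9, 2, 2, 1]; 9 cycles in total.
n − c = 95 − 9 = 86; sign = (−1)^86 = +1.
Check: (54/95) = +1 by Zolotarev.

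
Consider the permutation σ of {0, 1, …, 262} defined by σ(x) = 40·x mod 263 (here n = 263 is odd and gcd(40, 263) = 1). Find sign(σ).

-1

Start at x=148: 148 → 134 → 100 → 55 → 96 → 158 → 8 → … (one orbit).
Cycle lengths of π_40 on ℤ/263ℤ: [262, 1]; 2 cycles in total.
263 − 2 = 261 transpositions; sign(π) = (−1)^261 = -1.
Via Zolotarev, sign(π_{40}) = (40|263) = -1.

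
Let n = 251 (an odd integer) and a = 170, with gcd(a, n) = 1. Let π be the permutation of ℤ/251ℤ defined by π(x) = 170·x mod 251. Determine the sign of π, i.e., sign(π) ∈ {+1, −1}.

Trace 72: π^k(72) = [72, 192, 10, 194, 99, 13, 202] for k=0..6.
Cycle type of π: 250 + 1; total 2 cycles.
With 2 cycles on 251 points, sign = (−1)^{251−2} = -1.
Via Zolotarev, sign(π_{170}) = (170|251) = -1.

-1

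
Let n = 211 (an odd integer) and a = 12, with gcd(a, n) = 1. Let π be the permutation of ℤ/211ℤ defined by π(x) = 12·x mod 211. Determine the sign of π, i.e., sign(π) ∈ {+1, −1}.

-1

Start at x=123: 123 → 210 → 199 → 67 → 171 → 153 → 148 → … (one orbit).
Cycle lengths of π_12 on ℤ/211ℤ: [14, 14, 14, 14, 14, 14, 14, 14, 14, 14, 14, 14, 14, 14, 14, 1]; 16 cycles in total.
With 16 cycles on 211 points, sign = (−1)^{211−16} = -1.
Via Zolotarev, sign(π_{12}) = (12|211) = -1.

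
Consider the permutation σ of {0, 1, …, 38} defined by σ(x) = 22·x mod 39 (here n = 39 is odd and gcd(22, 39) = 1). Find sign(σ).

Orbit of 16 under x↦22x: [16, 1, 22]… (length divides ord_39(22)).
The orbit structure of x ↦ 22x mod 39: 15 orbits of sizes [3, 3, 3, 3, 3, 3, 3, 3, 3, 3, 3, 3, 1, 1, 1].
n − c = 39 − 15 = 24; sign = (−1)^24 = +1.

+1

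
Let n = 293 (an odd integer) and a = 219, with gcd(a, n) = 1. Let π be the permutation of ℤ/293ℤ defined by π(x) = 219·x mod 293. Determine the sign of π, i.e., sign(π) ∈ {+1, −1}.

Start at x=111: 111 → 283 → 154 → 31 → 50 → 109 → 138 → … (one orbit).
Cycle lengths of π_219 on ℤ/293ℤ: [292, 1]; 2 cycles in total.
With 2 cycles on 293 points, sign = (−1)^{293−2} = -1.
Zolotarev: (219|293) = -1, matching the cycle-count sign.

-1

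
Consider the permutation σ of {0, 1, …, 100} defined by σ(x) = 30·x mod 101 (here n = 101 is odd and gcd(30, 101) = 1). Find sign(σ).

+1

Trace 70: π^k(70) = [70, 80, 77, 88, 14, 16, 76] for k=0..6.
Decompose π into cycles: lengths [50, 50, 1] (3 cycles, including the fixed point 0).
101 − 3 = 98 transpositions; sign(π) = (−1)^98 = +1.
The Jacobi symbol (30|101) = +1 (Zolotarev) agrees.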